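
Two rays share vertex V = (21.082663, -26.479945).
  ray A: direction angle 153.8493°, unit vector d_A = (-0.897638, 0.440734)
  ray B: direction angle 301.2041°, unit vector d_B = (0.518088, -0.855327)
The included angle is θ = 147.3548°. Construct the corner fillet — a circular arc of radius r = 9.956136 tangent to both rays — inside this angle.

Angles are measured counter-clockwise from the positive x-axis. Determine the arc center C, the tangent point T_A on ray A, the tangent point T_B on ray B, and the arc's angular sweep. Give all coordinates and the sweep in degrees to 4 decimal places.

bisector direction at 227.5267° = (-0.675247,-0.737592)
center distance |VC| = r/sin(θ/2) = 9.956136/sin(73.6774°) = 10.374276
C = V + |VC|·bis = (14.0775,-34.1319)
T_A = V + ((C−V)·d_A)·d_A = V + 2.9156·d_A = (18.4655,-25.1949)
T_B = V + ((C−V)·d_B)·d_B = V + 2.9156·d_B = (22.5932,-28.9738)
sweep = 180° − θ = 32.6452°

center=(14.0775,-34.1319) T_A=(18.4655,-25.1949) T_B=(22.5932,-28.9738) sweep=32.6452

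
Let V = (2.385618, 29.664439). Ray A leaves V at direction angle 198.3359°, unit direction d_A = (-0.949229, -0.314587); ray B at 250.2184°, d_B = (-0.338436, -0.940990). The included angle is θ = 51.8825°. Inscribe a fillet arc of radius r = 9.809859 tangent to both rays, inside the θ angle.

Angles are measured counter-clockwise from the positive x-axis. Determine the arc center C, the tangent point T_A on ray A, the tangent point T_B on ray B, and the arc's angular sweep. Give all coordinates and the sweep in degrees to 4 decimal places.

center=(-13.6701,14.0088) T_A=(-16.7562,23.3206) T_B=(-4.4392,10.6888) sweep=128.1175

bisector direction at 224.2772° = (-0.715971,-0.698130)
center distance |VC| = r/sin(θ/2) = 9.809859/sin(25.9413°) = 22.425133
C = V + |VC|·bis = (-13.6701,14.0088)
T_A = V + ((C−V)·d_A)·d_A = V + 20.1656·d_A = (-16.7562,23.3206)
T_B = V + ((C−V)·d_B)·d_B = V + 20.1656·d_B = (-4.4392,10.6888)
sweep = 180° − θ = 128.1175°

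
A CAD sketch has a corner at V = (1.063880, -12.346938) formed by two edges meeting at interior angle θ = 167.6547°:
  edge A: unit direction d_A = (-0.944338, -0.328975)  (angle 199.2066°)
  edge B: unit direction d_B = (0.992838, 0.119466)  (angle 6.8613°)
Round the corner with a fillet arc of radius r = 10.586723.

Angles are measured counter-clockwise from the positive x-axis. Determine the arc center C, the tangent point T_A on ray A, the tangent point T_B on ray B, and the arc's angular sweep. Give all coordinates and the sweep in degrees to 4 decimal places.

bisector direction at 283.0340° = (0.225528,-0.974237)
center distance |VC| = r/sin(θ/2) = 10.586723/sin(83.8273°) = 10.648458
C = V + |VC|·bis = (3.4654,-22.7211)
T_A = V + ((C−V)·d_A)·d_A = V + 1.1450·d_A = (-0.0174,-12.7236)
T_B = V + ((C−V)·d_B)·d_B = V + 1.1450·d_B = (2.2007,-12.2102)
sweep = 180° − θ = 12.3453°

center=(3.4654,-22.7211) T_A=(-0.0174,-12.7236) T_B=(2.2007,-12.2102) sweep=12.3453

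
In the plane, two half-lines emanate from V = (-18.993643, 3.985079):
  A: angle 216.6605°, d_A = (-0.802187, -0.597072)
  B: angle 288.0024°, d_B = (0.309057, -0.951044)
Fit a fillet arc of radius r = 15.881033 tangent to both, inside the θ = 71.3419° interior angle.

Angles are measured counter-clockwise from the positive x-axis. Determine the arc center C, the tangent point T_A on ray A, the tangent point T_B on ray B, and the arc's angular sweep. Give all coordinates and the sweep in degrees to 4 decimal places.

center=(-27.2595,-21.9644) T_A=(-36.7416,-9.2248) T_B=(-12.1559,-17.0562) sweep=108.6581

bisector direction at 252.3315° = (-0.303510,-0.952828)
center distance |VC| = r/sin(θ/2) = 15.881033/sin(35.6709°) = 27.234149
C = V + |VC|·bis = (-27.2595,-21.9644)
T_A = V + ((C−V)·d_A)·d_A = V + 22.1245·d_A = (-36.7416,-9.2248)
T_B = V + ((C−V)·d_B)·d_B = V + 22.1245·d_B = (-12.1559,-17.0562)
sweep = 180° − θ = 108.6581°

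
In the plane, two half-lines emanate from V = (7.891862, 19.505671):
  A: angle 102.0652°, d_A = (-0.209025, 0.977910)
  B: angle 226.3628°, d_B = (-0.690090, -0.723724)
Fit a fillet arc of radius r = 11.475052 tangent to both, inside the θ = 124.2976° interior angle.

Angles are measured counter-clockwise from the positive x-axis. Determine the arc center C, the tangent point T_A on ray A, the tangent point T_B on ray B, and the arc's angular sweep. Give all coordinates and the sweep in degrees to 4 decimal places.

center=(-4.5971,23.0364) T_A=(6.6245,25.4350) T_B=(3.7077,15.1176) sweep=55.7024

bisector direction at 164.2140° = (-0.962284,0.272045)
center distance |VC| = r/sin(θ/2) = 11.475052/sin(62.1488°) = 12.978422
C = V + |VC|·bis = (-4.5971,23.0364)
T_A = V + ((C−V)·d_A)·d_A = V + 6.0632·d_A = (6.6245,25.4350)
T_B = V + ((C−V)·d_B)·d_B = V + 6.0632·d_B = (3.7077,15.1176)
sweep = 180° − θ = 55.7024°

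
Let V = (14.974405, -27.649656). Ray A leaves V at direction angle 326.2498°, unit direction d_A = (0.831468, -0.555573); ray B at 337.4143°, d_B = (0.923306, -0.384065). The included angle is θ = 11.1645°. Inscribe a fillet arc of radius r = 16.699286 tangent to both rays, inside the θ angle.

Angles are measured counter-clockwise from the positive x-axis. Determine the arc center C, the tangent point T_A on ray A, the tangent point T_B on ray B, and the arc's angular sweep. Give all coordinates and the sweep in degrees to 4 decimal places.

bisector direction at 331.8320° = (0.881568,-0.472058)
center distance |VC| = r/sin(θ/2) = 16.699286/sin(5.5823°) = 171.671637
C = V + |VC|·bis = (166.3146,-108.6886)
T_A = V + ((C−V)·d_A)·d_A = V + 170.8575·d_A = (157.0369,-122.5735)
T_B = V + ((C−V)·d_B)·d_B = V + 170.8575·d_B = (172.7282,-93.2700)
sweep = 180° − θ = 168.8355°

center=(166.3146,-108.6886) T_A=(157.0369,-122.5735) T_B=(172.7282,-93.2700) sweep=168.8355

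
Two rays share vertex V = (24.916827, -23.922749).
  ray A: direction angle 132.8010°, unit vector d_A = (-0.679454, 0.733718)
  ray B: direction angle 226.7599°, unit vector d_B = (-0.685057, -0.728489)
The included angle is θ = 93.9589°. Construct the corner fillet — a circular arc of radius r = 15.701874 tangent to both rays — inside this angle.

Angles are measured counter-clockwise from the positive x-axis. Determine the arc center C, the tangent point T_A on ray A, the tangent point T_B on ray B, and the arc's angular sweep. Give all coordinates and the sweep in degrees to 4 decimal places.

center=(3.4402,-23.8405) T_A=(14.9609,-13.1718) T_B=(14.8788,-34.5971) sweep=86.0411

bisector direction at 179.7804° = (-0.999993,0.003832)
center distance |VC| = r/sin(θ/2) = 15.701874/sin(46.9794°) = 21.476788
C = V + |VC|·bis = (3.4402,-23.8405)
T_A = V + ((C−V)·d_A)·d_A = V + 14.6528·d_A = (14.9609,-13.1718)
T_B = V + ((C−V)·d_B)·d_B = V + 14.6528·d_B = (14.8788,-34.5971)
sweep = 180° − θ = 86.0411°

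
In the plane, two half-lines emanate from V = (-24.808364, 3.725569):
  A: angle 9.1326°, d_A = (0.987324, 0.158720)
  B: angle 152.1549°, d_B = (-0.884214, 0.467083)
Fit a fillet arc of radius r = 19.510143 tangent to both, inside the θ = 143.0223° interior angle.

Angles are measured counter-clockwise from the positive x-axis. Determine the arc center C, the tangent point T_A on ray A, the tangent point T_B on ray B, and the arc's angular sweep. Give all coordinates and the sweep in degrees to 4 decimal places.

bisector direction at 80.6437° = (0.162573,0.986697)
center distance |VC| = r/sin(θ/2) = 19.510143/sin(71.5112°) = 20.571957
C = V + |VC|·bis = (-21.4639,24.0238)
T_A = V + ((C−V)·d_A)·d_A = V + 6.5238·d_A = (-18.3673,4.7610)
T_B = V + ((C−V)·d_B)·d_B = V + 6.5238·d_B = (-30.5768,6.7727)
sweep = 180° − θ = 36.9777°

center=(-21.4639,24.0238) T_A=(-18.3673,4.7610) T_B=(-30.5768,6.7727) sweep=36.9777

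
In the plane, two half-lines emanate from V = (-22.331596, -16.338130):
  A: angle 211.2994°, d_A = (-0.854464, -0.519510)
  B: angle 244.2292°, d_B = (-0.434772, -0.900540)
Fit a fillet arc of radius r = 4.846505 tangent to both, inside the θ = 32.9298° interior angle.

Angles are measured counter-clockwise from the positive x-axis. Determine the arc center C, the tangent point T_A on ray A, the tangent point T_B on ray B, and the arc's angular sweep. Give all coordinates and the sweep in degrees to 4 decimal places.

center=(-33.8256,-28.9984) T_A=(-36.3435,-24.8573) T_B=(-29.4612,-31.1056) sweep=147.0702

bisector direction at 227.7643° = (-0.672182,-0.740386)
center distance |VC| = r/sin(θ/2) = 4.846505/sin(16.4649°) = 17.099604
C = V + |VC|·bis = (-33.8256,-28.9984)
T_A = V + ((C−V)·d_A)·d_A = V + 16.3984·d_A = (-36.3435,-24.8573)
T_B = V + ((C−V)·d_B)·d_B = V + 16.3984·d_B = (-29.4612,-31.1056)
sweep = 180° − θ = 147.0702°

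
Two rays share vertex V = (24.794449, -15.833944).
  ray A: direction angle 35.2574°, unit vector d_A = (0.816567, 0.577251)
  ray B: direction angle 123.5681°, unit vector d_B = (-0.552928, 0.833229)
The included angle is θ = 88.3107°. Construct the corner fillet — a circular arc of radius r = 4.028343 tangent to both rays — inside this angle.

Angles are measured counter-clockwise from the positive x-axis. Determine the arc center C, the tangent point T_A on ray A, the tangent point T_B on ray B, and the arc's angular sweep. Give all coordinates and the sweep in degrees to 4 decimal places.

center=(25.8569,-10.1496) T_A=(28.1823,-13.4390) T_B=(22.5004,-12.3770) sweep=91.6893

bisector direction at 79.4128° = (0.183733,0.982976)
center distance |VC| = r/sin(θ/2) = 4.028343/sin(44.1553°) = 5.782812
C = V + |VC|·bis = (25.8569,-10.1496)
T_A = V + ((C−V)·d_A)·d_A = V + 4.1489·d_A = (28.1823,-13.4390)
T_B = V + ((C−V)·d_B)·d_B = V + 4.1489·d_B = (22.5004,-12.3770)
sweep = 180° − θ = 91.6893°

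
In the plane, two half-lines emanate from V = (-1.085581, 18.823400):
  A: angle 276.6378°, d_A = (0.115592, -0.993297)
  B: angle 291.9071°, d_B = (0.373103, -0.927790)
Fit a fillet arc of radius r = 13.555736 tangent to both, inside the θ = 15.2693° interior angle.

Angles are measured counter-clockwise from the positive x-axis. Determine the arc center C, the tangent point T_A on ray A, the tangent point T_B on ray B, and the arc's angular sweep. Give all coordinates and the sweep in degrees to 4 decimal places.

center=(24.0690,-80.0607) T_A=(10.6042,-81.6277) T_B=(36.6459,-75.0030) sweep=164.7307

bisector direction at 284.2725° = (0.246533,-0.969134)
center distance |VC| = r/sin(θ/2) = 13.555736/sin(7.6346°) = 102.033445
C = V + |VC|·bis = (24.0690,-80.0607)
T_A = V + ((C−V)·d_A)·d_A = V + 101.1290·d_A = (10.6042,-81.6277)
T_B = V + ((C−V)·d_B)·d_B = V + 101.1290·d_B = (36.6459,-75.0030)
sweep = 180° − θ = 164.7307°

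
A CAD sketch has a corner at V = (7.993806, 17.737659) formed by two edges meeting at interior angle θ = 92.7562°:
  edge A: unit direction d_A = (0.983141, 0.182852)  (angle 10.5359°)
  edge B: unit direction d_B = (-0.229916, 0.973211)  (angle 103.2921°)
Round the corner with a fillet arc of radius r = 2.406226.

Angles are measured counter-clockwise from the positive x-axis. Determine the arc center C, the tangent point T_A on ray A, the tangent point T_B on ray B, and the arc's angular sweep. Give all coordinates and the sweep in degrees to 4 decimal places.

center=(9.8083,20.5226) T_A=(10.2483,18.1570) T_B=(7.4666,19.9694) sweep=87.2438

bisector direction at 56.9140° = (0.545897,0.837852)
center distance |VC| = r/sin(θ/2) = 2.406226/sin(46.3781°) = 3.323938
C = V + |VC|·bis = (9.8083,20.5226)
T_A = V + ((C−V)·d_A)·d_A = V + 2.2932·d_A = (10.2483,18.1570)
T_B = V + ((C−V)·d_B)·d_B = V + 2.2932·d_B = (7.4666,19.9694)
sweep = 180° − θ = 87.2438°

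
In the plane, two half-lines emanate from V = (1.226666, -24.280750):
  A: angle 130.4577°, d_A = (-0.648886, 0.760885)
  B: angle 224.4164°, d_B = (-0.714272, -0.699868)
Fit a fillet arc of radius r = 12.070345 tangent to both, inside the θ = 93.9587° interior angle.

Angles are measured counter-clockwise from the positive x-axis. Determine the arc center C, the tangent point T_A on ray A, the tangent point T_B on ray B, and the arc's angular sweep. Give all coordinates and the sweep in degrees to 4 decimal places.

center=(-15.2665,-23.5425) T_A=(-6.0823,-15.7102) T_B=(-6.8188,-32.1640) sweep=86.0413

bisector direction at 177.4370° = (-0.999000,0.044717)
center distance |VC| = r/sin(θ/2) = 12.070345/sin(46.9793°) = 16.509664
C = V + |VC|·bis = (-15.2665,-23.5425)
T_A = V + ((C−V)·d_A)·d_A = V + 11.2639·d_A = (-6.0823,-15.7102)
T_B = V + ((C−V)·d_B)·d_B = V + 11.2639·d_B = (-6.8188,-32.1640)
sweep = 180° − θ = 86.0413°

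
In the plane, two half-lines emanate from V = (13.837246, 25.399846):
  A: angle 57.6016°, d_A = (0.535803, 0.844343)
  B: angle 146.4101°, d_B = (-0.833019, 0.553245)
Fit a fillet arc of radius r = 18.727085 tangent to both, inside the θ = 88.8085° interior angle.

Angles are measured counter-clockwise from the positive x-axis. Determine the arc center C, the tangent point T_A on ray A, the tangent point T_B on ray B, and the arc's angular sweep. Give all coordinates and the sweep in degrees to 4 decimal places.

center=(8.2701,51.5782) T_A=(24.0821,41.5442) T_B=(-2.0906,35.9782) sweep=91.1915

bisector direction at 102.0058° = (-0.208012,0.978126)
center distance |VC| = r/sin(θ/2) = 18.727085/sin(44.4042°) = 26.763824
C = V + |VC|·bis = (8.2701,51.5782)
T_A = V + ((C−V)·d_A)·d_A = V + 19.1206·d_A = (24.0821,41.5442)
T_B = V + ((C−V)·d_B)·d_B = V + 19.1206·d_B = (-2.0906,35.9782)
sweep = 180° − θ = 91.1915°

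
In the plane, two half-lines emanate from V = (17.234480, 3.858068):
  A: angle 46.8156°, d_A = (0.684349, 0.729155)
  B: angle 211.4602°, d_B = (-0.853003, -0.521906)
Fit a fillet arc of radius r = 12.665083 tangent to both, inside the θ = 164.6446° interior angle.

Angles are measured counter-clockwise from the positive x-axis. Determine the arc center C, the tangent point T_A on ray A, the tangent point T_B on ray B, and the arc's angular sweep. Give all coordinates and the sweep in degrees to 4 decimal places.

bisector direction at 129.1379° = (-0.631189,0.775629)
center distance |VC| = r/sin(θ/2) = 12.665083/sin(82.3223°) = 12.779649
C = V + |VC|·bis = (9.1681,13.7703)
T_A = V + ((C−V)·d_A)·d_A = V + 1.7074·d_A = (18.4029,5.1030)
T_B = V + ((C−V)·d_B)·d_B = V + 1.7074·d_B = (15.7781,2.9670)
sweep = 180° − θ = 15.3554°

center=(9.1681,13.7703) T_A=(18.4029,5.1030) T_B=(15.7781,2.9670) sweep=15.3554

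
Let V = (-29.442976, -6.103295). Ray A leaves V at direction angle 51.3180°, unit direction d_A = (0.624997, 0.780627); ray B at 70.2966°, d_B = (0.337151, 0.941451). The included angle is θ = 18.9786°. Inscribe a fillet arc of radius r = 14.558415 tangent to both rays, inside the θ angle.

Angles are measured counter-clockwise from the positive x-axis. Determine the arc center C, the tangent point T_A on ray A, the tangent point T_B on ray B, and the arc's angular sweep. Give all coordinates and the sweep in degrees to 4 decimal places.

center=(13.6281,70.9864) T_A=(24.9928,61.8874) T_B=(-0.0779,75.8948) sweep=161.0214

bisector direction at 60.8073° = (0.487748,0.872984)
center distance |VC| = r/sin(θ/2) = 14.558415/sin(9.4893°) = 88.305917
C = V + |VC|·bis = (13.6281,70.9864)
T_A = V + ((C−V)·d_A)·d_A = V + 87.0976·d_A = (24.9928,61.8874)
T_B = V + ((C−V)·d_B)·d_B = V + 87.0976·d_B = (-0.0779,75.8948)
sweep = 180° − θ = 161.0214°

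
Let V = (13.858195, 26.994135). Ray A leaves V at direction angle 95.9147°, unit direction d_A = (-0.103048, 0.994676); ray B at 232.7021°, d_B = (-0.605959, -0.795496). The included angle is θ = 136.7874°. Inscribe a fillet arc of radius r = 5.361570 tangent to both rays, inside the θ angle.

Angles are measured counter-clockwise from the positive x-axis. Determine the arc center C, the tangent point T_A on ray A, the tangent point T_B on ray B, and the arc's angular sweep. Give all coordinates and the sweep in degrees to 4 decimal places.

center=(8.3063,28.5538) T_A=(13.6394,29.1063) T_B=(12.5715,25.3049) sweep=43.2126

bisector direction at 164.3084° = (-0.962731,0.270459)
center distance |VC| = r/sin(θ/2) = 5.361570/sin(68.3937°) = 5.766766
C = V + |VC|·bis = (8.3063,28.5538)
T_A = V + ((C−V)·d_A)·d_A = V + 2.1235·d_A = (13.6394,29.1063)
T_B = V + ((C−V)·d_B)·d_B = V + 2.1235·d_B = (12.5715,25.3049)
sweep = 180° − θ = 43.2126°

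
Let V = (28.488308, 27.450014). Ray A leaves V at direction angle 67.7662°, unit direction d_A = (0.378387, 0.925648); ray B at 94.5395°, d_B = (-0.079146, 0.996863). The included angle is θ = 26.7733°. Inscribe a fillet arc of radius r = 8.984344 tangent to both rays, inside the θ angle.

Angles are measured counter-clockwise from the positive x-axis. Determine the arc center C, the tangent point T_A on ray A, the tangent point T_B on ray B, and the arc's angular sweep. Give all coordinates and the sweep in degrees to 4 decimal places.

bisector direction at 81.1529° = (0.153799,0.988102)
center distance |VC| = r/sin(θ/2) = 8.984344/sin(13.3866°) = 38.805701
C = V + |VC|·bis = (34.4566,65.7940)
T_A = V + ((C−V)·d_A)·d_A = V + 37.7513·d_A = (42.7729,62.3945)
T_B = V + ((C−V)·d_B)·d_B = V + 37.7513·d_B = (25.5004,65.0829)
sweep = 180° − θ = 153.2267°

center=(34.4566,65.7940) T_A=(42.7729,62.3945) T_B=(25.5004,65.0829) sweep=153.2267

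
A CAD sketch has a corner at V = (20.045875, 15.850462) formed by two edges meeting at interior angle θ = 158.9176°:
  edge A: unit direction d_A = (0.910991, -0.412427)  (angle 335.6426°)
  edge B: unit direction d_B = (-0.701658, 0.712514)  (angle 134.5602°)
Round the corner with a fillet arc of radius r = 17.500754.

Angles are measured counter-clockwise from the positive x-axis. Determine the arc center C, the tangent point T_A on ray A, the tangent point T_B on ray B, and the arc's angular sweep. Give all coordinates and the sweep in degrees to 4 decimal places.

center=(30.2304,30.4504) T_A=(23.0126,14.5074) T_B=(17.7609,18.1708) sweep=21.0824

bisector direction at 55.1014° = (0.572126,0.820166)
center distance |VC| = r/sin(θ/2) = 17.500754/sin(79.4588°) = 17.801174
C = V + |VC|·bis = (30.2304,30.4504)
T_A = V + ((C−V)·d_A)·d_A = V + 3.2566·d_A = (23.0126,14.5074)
T_B = V + ((C−V)·d_B)·d_B = V + 3.2566·d_B = (17.7609,18.1708)
sweep = 180° − θ = 21.0824°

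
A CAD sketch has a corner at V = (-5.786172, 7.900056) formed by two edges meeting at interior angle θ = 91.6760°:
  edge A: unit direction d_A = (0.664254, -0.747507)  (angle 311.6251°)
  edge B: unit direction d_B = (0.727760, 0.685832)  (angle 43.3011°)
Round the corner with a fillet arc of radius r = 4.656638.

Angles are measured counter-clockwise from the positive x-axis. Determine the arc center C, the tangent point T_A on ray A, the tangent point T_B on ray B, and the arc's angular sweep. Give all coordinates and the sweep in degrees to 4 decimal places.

center=(0.6987,7.6127) T_A=(-2.7822,4.5195) T_B=(-2.4950,11.0016) sweep=88.3240

bisector direction at 357.4631° = (0.999020,-0.044263)
center distance |VC| = r/sin(θ/2) = 4.656638/sin(45.8380°) = 6.491238
C = V + |VC|·bis = (0.6987,7.6127)
T_A = V + ((C−V)·d_A)·d_A = V + 4.5224·d_A = (-2.7822,4.5195)
T_B = V + ((C−V)·d_B)·d_B = V + 4.5224·d_B = (-2.4950,11.0016)
sweep = 180° − θ = 88.3240°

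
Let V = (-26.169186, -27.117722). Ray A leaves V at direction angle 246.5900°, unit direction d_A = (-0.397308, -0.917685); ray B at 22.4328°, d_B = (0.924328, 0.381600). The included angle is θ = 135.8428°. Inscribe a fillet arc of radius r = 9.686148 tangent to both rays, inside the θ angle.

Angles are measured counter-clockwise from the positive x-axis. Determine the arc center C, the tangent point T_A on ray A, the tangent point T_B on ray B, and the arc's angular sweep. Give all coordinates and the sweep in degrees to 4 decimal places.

center=(-18.8413,-34.5716) T_A=(-27.7302,-30.7232) T_B=(-22.5376,-25.6184) sweep=44.1572

bisector direction at 314.5114° = (0.701051,-0.713111)
center distance |VC| = r/sin(θ/2) = 9.686148/sin(67.9214°) = 10.452650
C = V + |VC|·bis = (-18.8413,-34.5716)
T_A = V + ((C−V)·d_A)·d_A = V + 3.9289·d_A = (-27.7302,-30.7232)
T_B = V + ((C−V)·d_B)·d_B = V + 3.9289·d_B = (-22.5376,-25.6184)
sweep = 180° − θ = 44.1572°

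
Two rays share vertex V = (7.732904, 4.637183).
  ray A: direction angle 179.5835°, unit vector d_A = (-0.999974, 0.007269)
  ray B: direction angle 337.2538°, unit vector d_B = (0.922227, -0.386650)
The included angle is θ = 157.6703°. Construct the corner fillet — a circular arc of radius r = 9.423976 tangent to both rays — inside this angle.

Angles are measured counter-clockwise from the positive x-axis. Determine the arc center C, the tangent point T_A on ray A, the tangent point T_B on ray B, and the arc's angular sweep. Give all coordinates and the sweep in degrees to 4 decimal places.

bisector direction at 258.4187° = (-0.200759,-0.979641)
center distance |VC| = r/sin(θ/2) = 9.423976/sin(78.8351°) = 9.605774
C = V + |VC|·bis = (5.8045,-4.7730)
T_A = V + ((C−V)·d_A)·d_A = V + 1.8600·d_A = (5.8730,4.6507)
T_B = V + ((C−V)·d_B)·d_B = V + 1.8600·d_B = (9.4482,3.9180)
sweep = 180° − θ = 22.3297°

center=(5.8045,-4.7730) T_A=(5.8730,4.6507) T_B=(9.4482,3.9180) sweep=22.3297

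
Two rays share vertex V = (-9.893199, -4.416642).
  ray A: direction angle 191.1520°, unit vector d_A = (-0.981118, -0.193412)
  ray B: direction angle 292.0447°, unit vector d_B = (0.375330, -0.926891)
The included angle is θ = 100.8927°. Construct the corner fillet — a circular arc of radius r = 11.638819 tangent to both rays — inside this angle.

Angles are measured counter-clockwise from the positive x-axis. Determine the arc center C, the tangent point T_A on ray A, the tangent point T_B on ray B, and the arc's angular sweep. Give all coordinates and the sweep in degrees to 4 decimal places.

bisector direction at 241.5983° = (-0.475650,-0.879635)
center distance |VC| = r/sin(θ/2) = 11.638819/sin(50.4464°) = 15.095184
C = V + |VC|·bis = (-17.0732,-17.6949)
T_A = V + ((C−V)·d_A)·d_A = V + 9.6126·d_A = (-19.3243,-6.2758)
T_B = V + ((C−V)·d_B)·d_B = V + 9.6126·d_B = (-6.2853,-13.3265)
sweep = 180° − θ = 79.1073°

center=(-17.0732,-17.6949) T_A=(-19.3243,-6.2758) T_B=(-6.2853,-13.3265) sweep=79.1073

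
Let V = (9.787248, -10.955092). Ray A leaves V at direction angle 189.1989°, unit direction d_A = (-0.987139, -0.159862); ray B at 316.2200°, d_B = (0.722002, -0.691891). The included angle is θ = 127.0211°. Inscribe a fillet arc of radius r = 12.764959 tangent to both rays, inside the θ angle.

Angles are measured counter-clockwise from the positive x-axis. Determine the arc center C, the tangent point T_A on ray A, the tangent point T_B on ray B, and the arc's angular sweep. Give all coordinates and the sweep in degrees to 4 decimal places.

bisector direction at 252.7095° = (-0.297217,-0.954810)
center distance |VC| = r/sin(θ/2) = 12.764959/sin(63.5106°) = 14.262261
C = V + |VC|·bis = (5.5483,-24.5728)
T_A = V + ((C−V)·d_A)·d_A = V + 6.3614·d_A = (3.5076,-11.9720)
T_B = V + ((C−V)·d_B)·d_B = V + 6.3614·d_B = (14.3802,-15.3565)
sweep = 180° − θ = 52.9789°

center=(5.5483,-24.5728) T_A=(3.5076,-11.9720) T_B=(14.3802,-15.3565) sweep=52.9789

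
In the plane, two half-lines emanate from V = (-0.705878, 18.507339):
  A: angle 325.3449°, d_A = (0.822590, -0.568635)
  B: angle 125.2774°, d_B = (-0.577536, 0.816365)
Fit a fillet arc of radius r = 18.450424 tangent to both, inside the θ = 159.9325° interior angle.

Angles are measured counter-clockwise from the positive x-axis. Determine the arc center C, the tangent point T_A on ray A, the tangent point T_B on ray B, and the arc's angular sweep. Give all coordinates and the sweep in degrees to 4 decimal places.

bisector direction at 45.3111° = (0.703256,0.710936)
center distance |VC| = r/sin(θ/2) = 18.450424/sin(79.9663°) = 18.737001
C = V + |VC|·bis = (12.4710,31.8282)
T_A = V + ((C−V)·d_A)·d_A = V + 3.2645·d_A = (1.9795,16.6510)
T_B = V + ((C−V)·d_B)·d_B = V + 3.2645·d_B = (-2.5913,21.1724)
sweep = 180° − θ = 20.0675°

center=(12.4710,31.8282) T_A=(1.9795,16.6510) T_B=(-2.5913,21.1724) sweep=20.0675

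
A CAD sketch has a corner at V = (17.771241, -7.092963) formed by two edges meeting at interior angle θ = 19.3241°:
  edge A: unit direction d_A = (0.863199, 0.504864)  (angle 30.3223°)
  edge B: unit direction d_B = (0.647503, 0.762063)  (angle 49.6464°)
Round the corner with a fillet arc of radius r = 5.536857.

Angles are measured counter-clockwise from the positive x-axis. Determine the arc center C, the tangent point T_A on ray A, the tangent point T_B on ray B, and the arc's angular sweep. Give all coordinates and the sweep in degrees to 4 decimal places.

bisector direction at 39.9843° = (0.766220,0.642578)
center distance |VC| = r/sin(θ/2) = 5.536857/sin(9.6621°) = 32.989596
C = V + |VC|·bis = (43.0485,14.1054)
T_A = V + ((C−V)·d_A)·d_A = V + 32.5216·d_A = (45.8439,9.3260)
T_B = V + ((C−V)·d_B)·d_B = V + 32.5216·d_B = (38.8291,17.6906)
sweep = 180° − θ = 160.6759°

center=(43.0485,14.1054) T_A=(45.8439,9.3260) T_B=(38.8291,17.6906) sweep=160.6759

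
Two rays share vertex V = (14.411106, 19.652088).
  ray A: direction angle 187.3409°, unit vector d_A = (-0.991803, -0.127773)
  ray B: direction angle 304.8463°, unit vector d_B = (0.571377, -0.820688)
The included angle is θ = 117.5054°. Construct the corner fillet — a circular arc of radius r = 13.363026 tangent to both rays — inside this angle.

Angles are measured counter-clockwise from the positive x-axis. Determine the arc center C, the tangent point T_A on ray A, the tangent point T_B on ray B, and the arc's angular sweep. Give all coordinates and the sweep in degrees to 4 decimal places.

bisector direction at 246.0936° = (-0.405244,-0.914209)
center distance |VC| = r/sin(θ/2) = 13.363026/sin(58.7527°) = 15.630434
C = V + |VC|·bis = (8.0770,5.3626)
T_A = V + ((C−V)·d_A)·d_A = V + 8.1080·d_A = (6.3695,18.6161)
T_B = V + ((C−V)·d_B)·d_B = V + 8.1080·d_B = (19.0438,12.9979)
sweep = 180° − θ = 62.4946°

center=(8.0770,5.3626) T_A=(6.3695,18.6161) T_B=(19.0438,12.9979) sweep=62.4946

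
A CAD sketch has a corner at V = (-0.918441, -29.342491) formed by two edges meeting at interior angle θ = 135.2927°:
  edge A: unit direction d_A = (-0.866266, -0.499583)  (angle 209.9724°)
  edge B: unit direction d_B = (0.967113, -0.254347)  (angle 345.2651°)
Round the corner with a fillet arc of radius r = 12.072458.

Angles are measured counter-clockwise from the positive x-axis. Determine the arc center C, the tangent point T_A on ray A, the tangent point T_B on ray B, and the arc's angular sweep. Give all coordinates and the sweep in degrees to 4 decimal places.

bisector direction at 277.6187° = (0.132581,-0.991172)
center distance |VC| = r/sin(θ/2) = 12.072458/sin(67.6463°) = 13.053366
C = V + |VC|·bis = (0.8122,-42.2806)
T_A = V + ((C−V)·d_A)·d_A = V + 4.9645·d_A = (-5.2190,-31.8227)
T_B = V + ((C−V)·d_B)·d_B = V + 4.9645·d_B = (3.8828,-30.6052)
sweep = 180° − θ = 44.7073°

center=(0.8122,-42.2806) T_A=(-5.2190,-31.8227) T_B=(3.8828,-30.6052) sweep=44.7073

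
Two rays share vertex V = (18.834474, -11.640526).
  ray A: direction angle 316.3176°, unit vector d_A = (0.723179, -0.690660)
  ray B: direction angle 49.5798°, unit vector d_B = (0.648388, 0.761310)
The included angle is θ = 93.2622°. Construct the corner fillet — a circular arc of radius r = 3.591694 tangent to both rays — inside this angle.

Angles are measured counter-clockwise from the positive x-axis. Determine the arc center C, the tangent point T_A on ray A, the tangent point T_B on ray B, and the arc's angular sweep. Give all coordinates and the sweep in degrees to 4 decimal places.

bisector direction at 2.9487° = (0.998676,0.051442)
center distance |VC| = r/sin(θ/2) = 3.591694/sin(46.6311°) = 4.940789
C = V + |VC|·bis = (23.7687,-11.3864)
T_A = V + ((C−V)·d_A)·d_A = V + 3.3928·d_A = (21.2881,-13.9838)
T_B = V + ((C−V)·d_B)·d_B = V + 3.3928·d_B = (21.0343,-9.0576)
sweep = 180° − θ = 86.7378°

center=(23.7687,-11.3864) T_A=(21.2881,-13.9838) T_B=(21.0343,-9.0576) sweep=86.7378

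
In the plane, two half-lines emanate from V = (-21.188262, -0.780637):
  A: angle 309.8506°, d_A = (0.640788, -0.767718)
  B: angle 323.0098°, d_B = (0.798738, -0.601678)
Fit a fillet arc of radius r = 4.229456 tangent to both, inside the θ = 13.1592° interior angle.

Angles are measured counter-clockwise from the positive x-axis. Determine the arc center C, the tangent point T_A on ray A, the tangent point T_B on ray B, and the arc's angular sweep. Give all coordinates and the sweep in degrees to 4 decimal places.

center=(5.5555,-26.2215) T_A=(2.3084,-28.9317) T_B=(8.1002,-22.8433) sweep=166.8408

bisector direction at 316.4302° = (0.724535,-0.689238)
center distance |VC| = r/sin(θ/2) = 4.229456/sin(6.5796°) = 36.911577
C = V + |VC|·bis = (5.5555,-26.2215)
T_A = V + ((C−V)·d_A)·d_A = V + 36.6685·d_A = (2.3084,-28.9317)
T_B = V + ((C−V)·d_B)·d_B = V + 36.6685·d_B = (8.1002,-22.8433)
sweep = 180° − θ = 166.8408°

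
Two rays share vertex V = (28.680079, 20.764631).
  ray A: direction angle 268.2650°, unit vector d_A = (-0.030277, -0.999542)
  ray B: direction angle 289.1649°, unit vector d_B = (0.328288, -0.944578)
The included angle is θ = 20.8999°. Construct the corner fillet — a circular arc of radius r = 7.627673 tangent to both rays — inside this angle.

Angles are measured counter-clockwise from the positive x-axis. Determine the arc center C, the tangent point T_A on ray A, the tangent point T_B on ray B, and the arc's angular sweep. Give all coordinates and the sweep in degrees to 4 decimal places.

center=(35.0521,-20.8042) T_A=(27.4279,-20.5732) T_B=(42.2570,-18.3001) sweep=159.1001

bisector direction at 278.7149° = (0.151519,-0.988454)
center distance |VC| = r/sin(θ/2) = 7.627673/sin(10.4499°) = 42.054351
C = V + |VC|·bis = (35.0521,-20.8042)
T_A = V + ((C−V)·d_A)·d_A = V + 41.3568·d_A = (27.4279,-20.5732)
T_B = V + ((C−V)·d_B)·d_B = V + 41.3568·d_B = (42.2570,-18.3001)
sweep = 180° − θ = 159.1001°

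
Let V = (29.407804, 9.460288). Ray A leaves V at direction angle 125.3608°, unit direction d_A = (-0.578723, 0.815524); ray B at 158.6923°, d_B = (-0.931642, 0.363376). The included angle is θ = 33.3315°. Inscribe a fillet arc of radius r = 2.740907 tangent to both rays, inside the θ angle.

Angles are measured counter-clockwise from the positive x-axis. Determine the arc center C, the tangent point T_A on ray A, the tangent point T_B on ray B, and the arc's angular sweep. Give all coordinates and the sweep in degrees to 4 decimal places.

bisector direction at 142.0265° = (-0.788296,0.615296)
center distance |VC| = r/sin(θ/2) = 2.740907/sin(16.6657°) = 9.557261
C = V + |VC|·bis = (21.8739,15.3408)
T_A = V + ((C−V)·d_A)·d_A = V + 9.1558·d_A = (24.1091,16.9271)
T_B = V + ((C−V)·d_B)·d_B = V + 9.1558·d_B = (20.8779,12.7873)
sweep = 180° − θ = 146.6685°

center=(21.8739,15.3408) T_A=(24.1091,16.9271) T_B=(20.8779,12.7873) sweep=146.6685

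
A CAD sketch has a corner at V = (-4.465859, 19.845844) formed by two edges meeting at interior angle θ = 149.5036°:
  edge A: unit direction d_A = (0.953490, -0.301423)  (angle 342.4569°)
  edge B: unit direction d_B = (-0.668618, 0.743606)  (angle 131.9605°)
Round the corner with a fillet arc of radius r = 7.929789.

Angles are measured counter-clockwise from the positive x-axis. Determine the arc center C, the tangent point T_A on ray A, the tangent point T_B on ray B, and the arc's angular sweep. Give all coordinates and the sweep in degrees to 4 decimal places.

center=(-0.0145,26.7553) T_A=(-2.4048,19.1943) T_B=(-5.9112,21.4533) sweep=30.4964

bisector direction at 57.2087° = (0.541581,0.840649)
center distance |VC| = r/sin(θ/2) = 7.929789/sin(74.7518°) = 8.219139
C = V + |VC|·bis = (-0.0145,26.7553)
T_A = V + ((C−V)·d_A)·d_A = V + 2.1616·d_A = (-2.4048,19.1943)
T_B = V + ((C−V)·d_B)·d_B = V + 2.1616·d_B = (-5.9112,21.4533)
sweep = 180° − θ = 30.4964°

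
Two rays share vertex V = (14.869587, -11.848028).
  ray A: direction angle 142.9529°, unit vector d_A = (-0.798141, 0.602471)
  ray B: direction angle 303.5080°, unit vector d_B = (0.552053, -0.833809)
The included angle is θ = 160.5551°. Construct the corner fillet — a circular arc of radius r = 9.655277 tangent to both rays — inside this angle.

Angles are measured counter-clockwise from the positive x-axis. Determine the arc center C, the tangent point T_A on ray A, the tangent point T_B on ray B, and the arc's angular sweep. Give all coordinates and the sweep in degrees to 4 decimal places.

center=(7.7322,-18.5576) T_A=(13.5492,-10.8514) T_B=(15.7828,-13.2274) sweep=19.4449

bisector direction at 223.2305° = (-0.728605,-0.684934)
center distance |VC| = r/sin(θ/2) = 9.655277/sin(80.2776°) = 9.795973
C = V + |VC|·bis = (7.7322,-18.5576)
T_A = V + ((C−V)·d_A)·d_A = V + 1.6543·d_A = (13.5492,-10.8514)
T_B = V + ((C−V)·d_B)·d_B = V + 1.6543·d_B = (15.7828,-13.2274)
sweep = 180° − θ = 19.4449°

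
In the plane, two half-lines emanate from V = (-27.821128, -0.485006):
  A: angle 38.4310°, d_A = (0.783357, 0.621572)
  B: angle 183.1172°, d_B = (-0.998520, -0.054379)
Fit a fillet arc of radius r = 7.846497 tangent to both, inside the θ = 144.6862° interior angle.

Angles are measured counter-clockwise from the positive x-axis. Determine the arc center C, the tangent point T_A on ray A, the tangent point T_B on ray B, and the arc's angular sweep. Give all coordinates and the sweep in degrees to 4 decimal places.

bisector direction at 110.7741° = (-0.354684,0.934986)
center distance |VC| = r/sin(θ/2) = 7.846497/sin(72.3431°) = 8.234421
C = V + |VC|·bis = (-30.7417,7.2141)
T_A = V + ((C−V)·d_A)·d_A = V + 2.4976·d_A = (-25.8646,1.0675)
T_B = V + ((C−V)·d_B)·d_B = V + 2.4976·d_B = (-30.3151,-0.6208)
sweep = 180° − θ = 35.3138°

center=(-30.7417,7.2141) T_A=(-25.8646,1.0675) T_B=(-30.3151,-0.6208) sweep=35.3138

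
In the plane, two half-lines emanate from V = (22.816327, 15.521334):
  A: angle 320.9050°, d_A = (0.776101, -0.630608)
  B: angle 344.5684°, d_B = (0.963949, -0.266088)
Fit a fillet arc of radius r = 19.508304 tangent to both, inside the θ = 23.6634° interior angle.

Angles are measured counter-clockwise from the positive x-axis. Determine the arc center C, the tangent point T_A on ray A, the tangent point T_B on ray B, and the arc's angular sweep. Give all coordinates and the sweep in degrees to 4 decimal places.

center=(107.3918,-28.0627) T_A=(95.0897,-43.2031) T_B=(112.5827,-9.2577) sweep=156.3366

bisector direction at 332.7367° = (0.888911,-0.458080)
center distance |VC| = r/sin(θ/2) = 19.508304/sin(11.8317°) = 95.145009
C = V + |VC|·bis = (107.3918,-28.0627)
T_A = V + ((C−V)·d_A)·d_A = V + 93.1236·d_A = (95.0897,-43.2031)
T_B = V + ((C−V)·d_B)·d_B = V + 93.1236·d_B = (112.5827,-9.2577)
sweep = 180° − θ = 156.3366°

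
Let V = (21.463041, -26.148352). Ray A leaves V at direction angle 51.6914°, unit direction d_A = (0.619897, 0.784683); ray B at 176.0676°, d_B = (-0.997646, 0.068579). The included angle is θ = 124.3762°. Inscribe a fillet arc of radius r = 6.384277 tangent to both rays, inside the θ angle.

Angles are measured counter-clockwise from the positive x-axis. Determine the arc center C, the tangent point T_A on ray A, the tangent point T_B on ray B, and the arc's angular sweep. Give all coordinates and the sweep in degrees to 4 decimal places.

bisector direction at 113.8795° = (-0.404814,0.914399)
center distance |VC| = r/sin(θ/2) = 6.384277/sin(62.1881°) = 7.218080
C = V + |VC|·bis = (18.5411,-19.5481)
T_A = V + ((C−V)·d_A)·d_A = V + 3.3677·d_A = (23.5507,-23.5057)
T_B = V + ((C−V)·d_B)·d_B = V + 3.3677·d_B = (18.1032,-25.9174)
sweep = 180° − θ = 55.6238°

center=(18.5411,-19.5481) T_A=(23.5507,-23.5057) T_B=(18.1032,-25.9174) sweep=55.6238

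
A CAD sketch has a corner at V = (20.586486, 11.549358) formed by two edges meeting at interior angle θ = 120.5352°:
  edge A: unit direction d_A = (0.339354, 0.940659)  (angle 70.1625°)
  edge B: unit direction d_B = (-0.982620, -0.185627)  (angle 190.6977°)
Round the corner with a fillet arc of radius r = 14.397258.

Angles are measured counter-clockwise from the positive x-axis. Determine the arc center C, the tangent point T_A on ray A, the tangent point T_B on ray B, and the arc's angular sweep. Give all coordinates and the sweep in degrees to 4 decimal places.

center=(9.8340,24.1700) T_A=(23.3769,19.2842) T_B=(12.5066,10.0230) sweep=59.4648

bisector direction at 130.4301° = (-0.648520,0.761198)
center distance |VC| = r/sin(θ/2) = 14.397258/sin(60.2676°) = 16.579994
C = V + |VC|·bis = (9.8340,24.1700)
T_A = V + ((C−V)·d_A)·d_A = V + 8.2228·d_A = (23.3769,19.2842)
T_B = V + ((C−V)·d_B)·d_B = V + 8.2228·d_B = (12.5066,10.0230)
sweep = 180° − θ = 59.4648°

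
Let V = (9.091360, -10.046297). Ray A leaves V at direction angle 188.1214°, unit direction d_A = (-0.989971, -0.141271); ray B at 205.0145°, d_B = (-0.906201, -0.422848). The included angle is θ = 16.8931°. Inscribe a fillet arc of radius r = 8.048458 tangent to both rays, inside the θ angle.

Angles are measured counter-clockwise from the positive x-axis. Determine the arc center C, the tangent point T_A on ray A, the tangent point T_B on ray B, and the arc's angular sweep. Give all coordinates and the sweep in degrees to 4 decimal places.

center=(-43.4274,-25.6708) T_A=(-44.5644,-17.7031) T_B=(-40.0241,-32.9643) sweep=163.1069

bisector direction at 196.5679° = (-0.958482,-0.285152)
center distance |VC| = r/sin(θ/2) = 8.048458/sin(8.4466°) = 54.793641
C = V + |VC|·bis = (-43.4274,-25.6708)
T_A = V + ((C−V)·d_A)·d_A = V + 54.1993·d_A = (-44.5644,-17.7031)
T_B = V + ((C−V)·d_B)·d_B = V + 54.1993·d_B = (-40.0241,-32.9643)
sweep = 180° − θ = 163.1069°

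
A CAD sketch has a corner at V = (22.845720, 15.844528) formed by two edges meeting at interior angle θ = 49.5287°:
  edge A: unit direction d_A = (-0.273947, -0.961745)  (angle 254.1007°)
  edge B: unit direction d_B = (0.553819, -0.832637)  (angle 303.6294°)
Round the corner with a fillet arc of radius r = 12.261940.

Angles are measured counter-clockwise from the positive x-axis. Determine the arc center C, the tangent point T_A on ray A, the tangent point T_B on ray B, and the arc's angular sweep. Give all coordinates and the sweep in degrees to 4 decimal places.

bisector direction at 278.8650° = (0.154108,-0.988054)
center distance |VC| = r/sin(θ/2) = 12.261940/sin(24.7644°) = 29.272656
C = V + |VC|·bis = (27.3569,-13.0784)
T_A = V + ((C−V)·d_A)·d_A = V + 26.5807·d_A = (15.5640,-9.7193)
T_B = V + ((C−V)·d_B)·d_B = V + 26.5807·d_B = (37.5666,-6.2875)
sweep = 180° − θ = 130.4713°

center=(27.3569,-13.0784) T_A=(15.5640,-9.7193) T_B=(37.5666,-6.2875) sweep=130.4713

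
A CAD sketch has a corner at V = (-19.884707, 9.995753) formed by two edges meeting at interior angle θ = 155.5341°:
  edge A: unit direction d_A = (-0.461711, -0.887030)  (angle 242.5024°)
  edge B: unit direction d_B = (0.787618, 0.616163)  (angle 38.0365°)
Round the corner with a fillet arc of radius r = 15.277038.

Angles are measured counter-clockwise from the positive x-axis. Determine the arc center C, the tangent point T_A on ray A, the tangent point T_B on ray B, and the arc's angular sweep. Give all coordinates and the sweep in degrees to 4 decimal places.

center=(-7.8628,0.0041) T_A=(-21.4140,7.0577) T_B=(-17.2759,12.0366) sweep=24.4659

bisector direction at 320.2695° = (0.769059,-0.639178)
center distance |VC| = r/sin(θ/2) = 15.277038/sin(77.7670°) = 15.631974
C = V + |VC|·bis = (-7.8628,0.0041)
T_A = V + ((C−V)·d_A)·d_A = V + 3.3122·d_A = (-21.4140,7.0577)
T_B = V + ((C−V)·d_B)·d_B = V + 3.3122·d_B = (-17.2759,12.0366)
sweep = 180° − θ = 24.4659°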